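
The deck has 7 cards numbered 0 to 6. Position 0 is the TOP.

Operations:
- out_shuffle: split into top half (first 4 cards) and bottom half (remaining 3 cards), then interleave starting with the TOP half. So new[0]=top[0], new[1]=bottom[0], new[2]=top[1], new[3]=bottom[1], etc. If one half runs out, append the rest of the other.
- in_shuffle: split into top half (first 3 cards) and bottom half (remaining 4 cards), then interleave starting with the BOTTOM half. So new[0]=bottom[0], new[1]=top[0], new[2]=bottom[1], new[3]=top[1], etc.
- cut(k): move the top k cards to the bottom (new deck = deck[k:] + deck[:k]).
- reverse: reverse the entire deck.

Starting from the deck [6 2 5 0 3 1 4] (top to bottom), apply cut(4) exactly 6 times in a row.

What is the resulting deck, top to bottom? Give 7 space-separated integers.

Answer: 0 3 1 4 6 2 5

Derivation:
After op 1 (cut(4)): [3 1 4 6 2 5 0]
After op 2 (cut(4)): [2 5 0 3 1 4 6]
After op 3 (cut(4)): [1 4 6 2 5 0 3]
After op 4 (cut(4)): [5 0 3 1 4 6 2]
After op 5 (cut(4)): [4 6 2 5 0 3 1]
After op 6 (cut(4)): [0 3 1 4 6 2 5]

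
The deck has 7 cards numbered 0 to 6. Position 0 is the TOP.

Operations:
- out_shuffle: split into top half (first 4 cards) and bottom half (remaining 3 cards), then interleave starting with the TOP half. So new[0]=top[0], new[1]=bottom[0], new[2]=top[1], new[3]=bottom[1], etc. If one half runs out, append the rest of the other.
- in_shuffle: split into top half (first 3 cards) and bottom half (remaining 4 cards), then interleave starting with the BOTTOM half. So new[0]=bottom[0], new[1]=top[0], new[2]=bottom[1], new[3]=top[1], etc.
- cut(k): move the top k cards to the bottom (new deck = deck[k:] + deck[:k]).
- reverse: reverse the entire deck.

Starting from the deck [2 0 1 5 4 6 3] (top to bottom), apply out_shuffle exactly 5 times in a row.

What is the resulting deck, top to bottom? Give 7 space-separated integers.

After op 1 (out_shuffle): [2 4 0 6 1 3 5]
After op 2 (out_shuffle): [2 1 4 3 0 5 6]
After op 3 (out_shuffle): [2 0 1 5 4 6 3]
After op 4 (out_shuffle): [2 4 0 6 1 3 5]
After op 5 (out_shuffle): [2 1 4 3 0 5 6]

Answer: 2 1 4 3 0 5 6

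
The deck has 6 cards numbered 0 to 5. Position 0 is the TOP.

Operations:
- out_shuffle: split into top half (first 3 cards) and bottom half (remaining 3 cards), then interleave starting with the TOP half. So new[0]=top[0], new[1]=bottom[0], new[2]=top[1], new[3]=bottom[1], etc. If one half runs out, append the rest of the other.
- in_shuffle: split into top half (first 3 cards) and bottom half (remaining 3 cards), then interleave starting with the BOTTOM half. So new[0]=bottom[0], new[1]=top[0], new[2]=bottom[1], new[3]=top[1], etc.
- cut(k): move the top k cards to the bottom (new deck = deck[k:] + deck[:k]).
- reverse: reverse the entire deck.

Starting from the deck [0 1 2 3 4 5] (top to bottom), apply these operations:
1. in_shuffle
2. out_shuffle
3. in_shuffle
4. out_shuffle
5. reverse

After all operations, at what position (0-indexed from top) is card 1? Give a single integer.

Answer: 4

Derivation:
After op 1 (in_shuffle): [3 0 4 1 5 2]
After op 2 (out_shuffle): [3 1 0 5 4 2]
After op 3 (in_shuffle): [5 3 4 1 2 0]
After op 4 (out_shuffle): [5 1 3 2 4 0]
After op 5 (reverse): [0 4 2 3 1 5]
Card 1 is at position 4.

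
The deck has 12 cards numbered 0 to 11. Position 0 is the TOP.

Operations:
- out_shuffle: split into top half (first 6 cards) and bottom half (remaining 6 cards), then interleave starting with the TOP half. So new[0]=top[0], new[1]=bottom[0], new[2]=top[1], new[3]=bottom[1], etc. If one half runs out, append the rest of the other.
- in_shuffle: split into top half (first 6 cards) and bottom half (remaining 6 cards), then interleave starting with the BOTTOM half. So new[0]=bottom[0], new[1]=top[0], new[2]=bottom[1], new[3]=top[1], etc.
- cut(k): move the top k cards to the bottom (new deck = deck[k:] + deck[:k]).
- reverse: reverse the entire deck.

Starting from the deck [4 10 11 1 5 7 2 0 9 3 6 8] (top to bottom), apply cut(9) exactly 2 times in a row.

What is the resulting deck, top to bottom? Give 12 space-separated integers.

Answer: 2 0 9 3 6 8 4 10 11 1 5 7

Derivation:
After op 1 (cut(9)): [3 6 8 4 10 11 1 5 7 2 0 9]
After op 2 (cut(9)): [2 0 9 3 6 8 4 10 11 1 5 7]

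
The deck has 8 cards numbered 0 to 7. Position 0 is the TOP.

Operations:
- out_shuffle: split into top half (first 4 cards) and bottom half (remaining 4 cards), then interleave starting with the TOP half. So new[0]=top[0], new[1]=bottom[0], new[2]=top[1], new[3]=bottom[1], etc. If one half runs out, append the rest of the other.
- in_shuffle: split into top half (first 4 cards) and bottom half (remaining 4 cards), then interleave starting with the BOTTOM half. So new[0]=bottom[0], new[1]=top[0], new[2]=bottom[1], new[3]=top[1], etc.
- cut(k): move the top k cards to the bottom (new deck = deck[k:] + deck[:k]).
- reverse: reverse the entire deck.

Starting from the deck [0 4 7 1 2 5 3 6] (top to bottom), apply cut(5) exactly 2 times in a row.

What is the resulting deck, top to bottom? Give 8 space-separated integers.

After op 1 (cut(5)): [5 3 6 0 4 7 1 2]
After op 2 (cut(5)): [7 1 2 5 3 6 0 4]

Answer: 7 1 2 5 3 6 0 4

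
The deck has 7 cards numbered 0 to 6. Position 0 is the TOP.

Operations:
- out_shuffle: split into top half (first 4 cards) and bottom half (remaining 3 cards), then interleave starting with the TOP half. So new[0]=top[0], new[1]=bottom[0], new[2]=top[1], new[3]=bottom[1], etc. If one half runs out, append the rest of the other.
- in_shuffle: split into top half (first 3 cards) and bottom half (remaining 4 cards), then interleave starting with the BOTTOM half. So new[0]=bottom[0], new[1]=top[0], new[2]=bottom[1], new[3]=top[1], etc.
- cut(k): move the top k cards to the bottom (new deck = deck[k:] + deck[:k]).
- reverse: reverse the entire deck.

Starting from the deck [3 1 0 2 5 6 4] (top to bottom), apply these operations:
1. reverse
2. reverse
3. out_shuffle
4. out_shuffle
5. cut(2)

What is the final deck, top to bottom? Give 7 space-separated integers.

Answer: 5 4 1 2 6 3 0

Derivation:
After op 1 (reverse): [4 6 5 2 0 1 3]
After op 2 (reverse): [3 1 0 2 5 6 4]
After op 3 (out_shuffle): [3 5 1 6 0 4 2]
After op 4 (out_shuffle): [3 0 5 4 1 2 6]
After op 5 (cut(2)): [5 4 1 2 6 3 0]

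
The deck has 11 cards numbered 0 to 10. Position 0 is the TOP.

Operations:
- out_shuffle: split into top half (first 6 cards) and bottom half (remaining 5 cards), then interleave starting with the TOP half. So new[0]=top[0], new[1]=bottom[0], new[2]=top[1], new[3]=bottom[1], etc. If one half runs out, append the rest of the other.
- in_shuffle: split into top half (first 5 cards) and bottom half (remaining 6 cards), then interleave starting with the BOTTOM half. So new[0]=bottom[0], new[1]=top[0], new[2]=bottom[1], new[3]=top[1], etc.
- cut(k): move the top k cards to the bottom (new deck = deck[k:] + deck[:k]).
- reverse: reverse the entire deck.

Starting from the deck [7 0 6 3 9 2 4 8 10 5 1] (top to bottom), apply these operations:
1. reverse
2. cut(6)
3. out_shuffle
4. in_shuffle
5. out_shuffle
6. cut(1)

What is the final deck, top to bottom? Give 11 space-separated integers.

After op 1 (reverse): [1 5 10 8 4 2 9 3 6 0 7]
After op 2 (cut(6)): [9 3 6 0 7 1 5 10 8 4 2]
After op 3 (out_shuffle): [9 5 3 10 6 8 0 4 7 2 1]
After op 4 (in_shuffle): [8 9 0 5 4 3 7 10 2 6 1]
After op 5 (out_shuffle): [8 7 9 10 0 2 5 6 4 1 3]
After op 6 (cut(1)): [7 9 10 0 2 5 6 4 1 3 8]

Answer: 7 9 10 0 2 5 6 4 1 3 8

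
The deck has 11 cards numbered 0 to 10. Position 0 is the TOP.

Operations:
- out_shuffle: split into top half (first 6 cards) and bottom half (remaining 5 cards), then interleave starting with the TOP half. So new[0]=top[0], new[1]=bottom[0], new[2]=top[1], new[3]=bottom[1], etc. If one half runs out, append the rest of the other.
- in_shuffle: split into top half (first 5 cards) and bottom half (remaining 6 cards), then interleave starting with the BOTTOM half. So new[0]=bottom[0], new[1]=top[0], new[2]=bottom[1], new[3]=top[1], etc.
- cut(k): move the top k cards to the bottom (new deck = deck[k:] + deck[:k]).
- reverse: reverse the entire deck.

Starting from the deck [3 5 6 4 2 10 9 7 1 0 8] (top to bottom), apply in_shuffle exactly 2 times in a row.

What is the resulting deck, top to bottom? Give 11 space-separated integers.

After op 1 (in_shuffle): [10 3 9 5 7 6 1 4 0 2 8]
After op 2 (in_shuffle): [6 10 1 3 4 9 0 5 2 7 8]

Answer: 6 10 1 3 4 9 0 5 2 7 8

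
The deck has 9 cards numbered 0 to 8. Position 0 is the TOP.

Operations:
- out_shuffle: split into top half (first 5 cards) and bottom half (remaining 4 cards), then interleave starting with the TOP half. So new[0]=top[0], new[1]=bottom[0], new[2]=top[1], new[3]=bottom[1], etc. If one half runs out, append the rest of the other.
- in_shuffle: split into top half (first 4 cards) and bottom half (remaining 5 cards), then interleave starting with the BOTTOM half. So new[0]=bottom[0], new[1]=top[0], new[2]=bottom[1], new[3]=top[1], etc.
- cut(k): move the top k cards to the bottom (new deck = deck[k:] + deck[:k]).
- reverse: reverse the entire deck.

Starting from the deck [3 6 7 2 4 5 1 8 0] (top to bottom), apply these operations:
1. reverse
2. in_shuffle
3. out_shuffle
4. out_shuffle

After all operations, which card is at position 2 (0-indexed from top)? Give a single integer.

Answer: 1

Derivation:
After op 1 (reverse): [0 8 1 5 4 2 7 6 3]
After op 2 (in_shuffle): [4 0 2 8 7 1 6 5 3]
After op 3 (out_shuffle): [4 1 0 6 2 5 8 3 7]
After op 4 (out_shuffle): [4 5 1 8 0 3 6 7 2]
Position 2: card 1.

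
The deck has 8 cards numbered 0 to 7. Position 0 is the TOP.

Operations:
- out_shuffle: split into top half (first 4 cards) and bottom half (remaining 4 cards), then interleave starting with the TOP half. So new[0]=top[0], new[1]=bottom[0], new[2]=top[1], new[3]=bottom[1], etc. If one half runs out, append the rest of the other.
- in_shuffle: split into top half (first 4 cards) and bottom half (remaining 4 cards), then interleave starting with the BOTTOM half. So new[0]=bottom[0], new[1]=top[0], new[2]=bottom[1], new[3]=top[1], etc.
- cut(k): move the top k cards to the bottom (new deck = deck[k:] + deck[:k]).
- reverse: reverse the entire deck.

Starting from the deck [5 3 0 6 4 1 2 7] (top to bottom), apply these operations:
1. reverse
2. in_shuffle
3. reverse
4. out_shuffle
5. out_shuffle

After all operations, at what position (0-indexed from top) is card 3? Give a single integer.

After op 1 (reverse): [7 2 1 4 6 0 3 5]
After op 2 (in_shuffle): [6 7 0 2 3 1 5 4]
After op 3 (reverse): [4 5 1 3 2 0 7 6]
After op 4 (out_shuffle): [4 2 5 0 1 7 3 6]
After op 5 (out_shuffle): [4 1 2 7 5 3 0 6]
Card 3 is at position 5.

Answer: 5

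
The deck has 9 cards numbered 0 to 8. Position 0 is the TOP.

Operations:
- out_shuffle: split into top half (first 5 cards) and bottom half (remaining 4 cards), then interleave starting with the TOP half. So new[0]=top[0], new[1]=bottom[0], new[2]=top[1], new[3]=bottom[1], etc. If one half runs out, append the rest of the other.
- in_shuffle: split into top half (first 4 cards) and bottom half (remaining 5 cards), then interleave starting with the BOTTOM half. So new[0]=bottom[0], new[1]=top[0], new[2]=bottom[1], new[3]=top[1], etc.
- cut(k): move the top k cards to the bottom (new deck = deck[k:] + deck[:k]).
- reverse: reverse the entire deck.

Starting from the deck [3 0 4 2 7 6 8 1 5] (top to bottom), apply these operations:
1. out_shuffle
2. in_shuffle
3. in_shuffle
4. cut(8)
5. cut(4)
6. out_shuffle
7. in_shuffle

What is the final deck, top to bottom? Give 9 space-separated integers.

Answer: 1 3 4 7 8 5 0 2 6

Derivation:
After op 1 (out_shuffle): [3 6 0 8 4 1 2 5 7]
After op 2 (in_shuffle): [4 3 1 6 2 0 5 8 7]
After op 3 (in_shuffle): [2 4 0 3 5 1 8 6 7]
After op 4 (cut(8)): [7 2 4 0 3 5 1 8 6]
After op 5 (cut(4)): [3 5 1 8 6 7 2 4 0]
After op 6 (out_shuffle): [3 7 5 2 1 4 8 0 6]
After op 7 (in_shuffle): [1 3 4 7 8 5 0 2 6]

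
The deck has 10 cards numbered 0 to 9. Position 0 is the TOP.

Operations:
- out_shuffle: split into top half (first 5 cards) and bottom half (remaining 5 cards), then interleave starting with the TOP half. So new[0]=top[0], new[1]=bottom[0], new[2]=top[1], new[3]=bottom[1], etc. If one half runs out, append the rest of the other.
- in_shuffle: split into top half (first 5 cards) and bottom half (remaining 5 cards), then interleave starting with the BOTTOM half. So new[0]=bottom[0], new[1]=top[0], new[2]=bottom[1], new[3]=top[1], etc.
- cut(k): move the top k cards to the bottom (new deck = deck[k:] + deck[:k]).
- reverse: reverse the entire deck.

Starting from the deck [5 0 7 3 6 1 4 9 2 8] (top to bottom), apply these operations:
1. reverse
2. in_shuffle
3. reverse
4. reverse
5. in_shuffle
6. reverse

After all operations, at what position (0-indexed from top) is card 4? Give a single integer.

Answer: 5

Derivation:
After op 1 (reverse): [8 2 9 4 1 6 3 7 0 5]
After op 2 (in_shuffle): [6 8 3 2 7 9 0 4 5 1]
After op 3 (reverse): [1 5 4 0 9 7 2 3 8 6]
After op 4 (reverse): [6 8 3 2 7 9 0 4 5 1]
After op 5 (in_shuffle): [9 6 0 8 4 3 5 2 1 7]
After op 6 (reverse): [7 1 2 5 3 4 8 0 6 9]
Card 4 is at position 5.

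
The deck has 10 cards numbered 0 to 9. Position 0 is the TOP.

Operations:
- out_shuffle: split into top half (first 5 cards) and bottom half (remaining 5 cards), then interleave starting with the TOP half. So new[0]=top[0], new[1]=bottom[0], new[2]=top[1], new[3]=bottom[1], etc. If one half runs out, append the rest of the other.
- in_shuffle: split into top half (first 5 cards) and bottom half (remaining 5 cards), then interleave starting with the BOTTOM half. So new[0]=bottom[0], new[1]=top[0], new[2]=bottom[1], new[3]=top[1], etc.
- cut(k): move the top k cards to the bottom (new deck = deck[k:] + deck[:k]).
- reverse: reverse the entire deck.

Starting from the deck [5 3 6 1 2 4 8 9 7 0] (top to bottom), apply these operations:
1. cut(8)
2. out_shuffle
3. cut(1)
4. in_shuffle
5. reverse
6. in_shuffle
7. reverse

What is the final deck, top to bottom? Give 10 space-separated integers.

After op 1 (cut(8)): [7 0 5 3 6 1 2 4 8 9]
After op 2 (out_shuffle): [7 1 0 2 5 4 3 8 6 9]
After op 3 (cut(1)): [1 0 2 5 4 3 8 6 9 7]
After op 4 (in_shuffle): [3 1 8 0 6 2 9 5 7 4]
After op 5 (reverse): [4 7 5 9 2 6 0 8 1 3]
After op 6 (in_shuffle): [6 4 0 7 8 5 1 9 3 2]
After op 7 (reverse): [2 3 9 1 5 8 7 0 4 6]

Answer: 2 3 9 1 5 8 7 0 4 6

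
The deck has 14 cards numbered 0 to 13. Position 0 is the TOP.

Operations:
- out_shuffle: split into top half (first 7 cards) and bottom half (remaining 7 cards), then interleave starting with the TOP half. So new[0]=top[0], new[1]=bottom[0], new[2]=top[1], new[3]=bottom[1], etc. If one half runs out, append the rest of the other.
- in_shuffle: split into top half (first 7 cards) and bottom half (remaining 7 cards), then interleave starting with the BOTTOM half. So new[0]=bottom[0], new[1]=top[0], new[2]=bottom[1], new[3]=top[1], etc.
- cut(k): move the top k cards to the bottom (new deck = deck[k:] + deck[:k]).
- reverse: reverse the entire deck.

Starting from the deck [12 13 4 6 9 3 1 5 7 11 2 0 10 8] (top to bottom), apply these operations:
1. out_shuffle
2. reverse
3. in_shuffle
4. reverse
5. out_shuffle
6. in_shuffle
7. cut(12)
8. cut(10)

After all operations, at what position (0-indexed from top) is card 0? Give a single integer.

Answer: 8

Derivation:
After op 1 (out_shuffle): [12 5 13 7 4 11 6 2 9 0 3 10 1 8]
After op 2 (reverse): [8 1 10 3 0 9 2 6 11 4 7 13 5 12]
After op 3 (in_shuffle): [6 8 11 1 4 10 7 3 13 0 5 9 12 2]
After op 4 (reverse): [2 12 9 5 0 13 3 7 10 4 1 11 8 6]
After op 5 (out_shuffle): [2 7 12 10 9 4 5 1 0 11 13 8 3 6]
After op 6 (in_shuffle): [1 2 0 7 11 12 13 10 8 9 3 4 6 5]
After op 7 (cut(12)): [6 5 1 2 0 7 11 12 13 10 8 9 3 4]
After op 8 (cut(10)): [8 9 3 4 6 5 1 2 0 7 11 12 13 10]
Card 0 is at position 8.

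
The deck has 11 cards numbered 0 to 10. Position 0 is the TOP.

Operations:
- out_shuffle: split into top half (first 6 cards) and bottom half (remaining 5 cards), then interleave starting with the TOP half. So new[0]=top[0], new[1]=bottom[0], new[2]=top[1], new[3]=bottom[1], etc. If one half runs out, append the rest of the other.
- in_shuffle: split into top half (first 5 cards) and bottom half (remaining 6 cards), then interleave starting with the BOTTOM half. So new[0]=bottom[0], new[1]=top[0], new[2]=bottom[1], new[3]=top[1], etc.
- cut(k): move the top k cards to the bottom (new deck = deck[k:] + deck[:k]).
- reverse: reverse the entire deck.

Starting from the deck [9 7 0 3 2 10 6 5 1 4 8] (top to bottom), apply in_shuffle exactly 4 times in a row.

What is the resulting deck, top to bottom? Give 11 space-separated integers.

Answer: 1 6 2 0 9 4 5 10 3 7 8

Derivation:
After op 1 (in_shuffle): [10 9 6 7 5 0 1 3 4 2 8]
After op 2 (in_shuffle): [0 10 1 9 3 6 4 7 2 5 8]
After op 3 (in_shuffle): [6 0 4 10 7 1 2 9 5 3 8]
After op 4 (in_shuffle): [1 6 2 0 9 4 5 10 3 7 8]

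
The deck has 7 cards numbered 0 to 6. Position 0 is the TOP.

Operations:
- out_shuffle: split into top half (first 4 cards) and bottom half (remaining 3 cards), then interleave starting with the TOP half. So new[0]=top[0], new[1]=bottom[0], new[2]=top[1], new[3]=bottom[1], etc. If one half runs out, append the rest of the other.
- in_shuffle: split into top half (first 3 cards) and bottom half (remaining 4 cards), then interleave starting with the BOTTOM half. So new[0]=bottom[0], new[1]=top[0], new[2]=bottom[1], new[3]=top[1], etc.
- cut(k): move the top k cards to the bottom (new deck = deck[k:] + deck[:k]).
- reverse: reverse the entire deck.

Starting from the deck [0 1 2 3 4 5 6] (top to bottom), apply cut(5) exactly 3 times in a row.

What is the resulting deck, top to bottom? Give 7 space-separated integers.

After op 1 (cut(5)): [5 6 0 1 2 3 4]
After op 2 (cut(5)): [3 4 5 6 0 1 2]
After op 3 (cut(5)): [1 2 3 4 5 6 0]

Answer: 1 2 3 4 5 6 0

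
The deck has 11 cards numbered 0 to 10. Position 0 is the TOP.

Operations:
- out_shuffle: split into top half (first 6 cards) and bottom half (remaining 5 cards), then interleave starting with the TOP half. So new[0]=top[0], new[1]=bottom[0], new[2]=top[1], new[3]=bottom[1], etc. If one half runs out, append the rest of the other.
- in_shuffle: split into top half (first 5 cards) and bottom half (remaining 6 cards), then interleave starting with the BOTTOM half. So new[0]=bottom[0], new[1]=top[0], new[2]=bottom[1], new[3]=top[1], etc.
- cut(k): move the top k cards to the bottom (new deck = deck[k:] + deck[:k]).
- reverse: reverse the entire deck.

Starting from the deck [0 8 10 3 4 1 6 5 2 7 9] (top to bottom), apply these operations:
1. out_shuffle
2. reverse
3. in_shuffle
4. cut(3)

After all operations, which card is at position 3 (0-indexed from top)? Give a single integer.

After op 1 (out_shuffle): [0 6 8 5 10 2 3 7 4 9 1]
After op 2 (reverse): [1 9 4 7 3 2 10 5 8 6 0]
After op 3 (in_shuffle): [2 1 10 9 5 4 8 7 6 3 0]
After op 4 (cut(3)): [9 5 4 8 7 6 3 0 2 1 10]
Position 3: card 8.

Answer: 8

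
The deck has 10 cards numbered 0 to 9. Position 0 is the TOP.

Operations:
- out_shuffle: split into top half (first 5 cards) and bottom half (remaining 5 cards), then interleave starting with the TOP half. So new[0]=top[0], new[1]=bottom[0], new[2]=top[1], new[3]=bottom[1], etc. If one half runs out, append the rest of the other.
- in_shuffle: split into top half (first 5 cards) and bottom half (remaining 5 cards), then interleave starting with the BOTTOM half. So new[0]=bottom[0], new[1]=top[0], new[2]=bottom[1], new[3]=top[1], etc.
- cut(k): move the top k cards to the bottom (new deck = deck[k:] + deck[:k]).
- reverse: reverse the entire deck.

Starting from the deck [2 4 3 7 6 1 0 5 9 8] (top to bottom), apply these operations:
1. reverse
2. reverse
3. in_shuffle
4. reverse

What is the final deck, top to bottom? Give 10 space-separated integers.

Answer: 6 8 7 9 3 5 4 0 2 1

Derivation:
After op 1 (reverse): [8 9 5 0 1 6 7 3 4 2]
After op 2 (reverse): [2 4 3 7 6 1 0 5 9 8]
After op 3 (in_shuffle): [1 2 0 4 5 3 9 7 8 6]
After op 4 (reverse): [6 8 7 9 3 5 4 0 2 1]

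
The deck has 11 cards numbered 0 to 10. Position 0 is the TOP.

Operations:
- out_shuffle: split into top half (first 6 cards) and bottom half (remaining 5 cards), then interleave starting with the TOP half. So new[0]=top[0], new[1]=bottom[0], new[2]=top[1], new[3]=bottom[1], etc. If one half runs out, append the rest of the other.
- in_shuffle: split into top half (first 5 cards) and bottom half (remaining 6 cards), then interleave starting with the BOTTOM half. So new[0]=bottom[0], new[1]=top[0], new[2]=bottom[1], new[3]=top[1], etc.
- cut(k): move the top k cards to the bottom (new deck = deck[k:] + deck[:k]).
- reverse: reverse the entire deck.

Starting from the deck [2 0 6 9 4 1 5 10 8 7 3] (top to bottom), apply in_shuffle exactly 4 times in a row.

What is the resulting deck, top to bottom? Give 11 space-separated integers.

Answer: 8 5 4 6 2 7 10 1 9 0 3

Derivation:
After op 1 (in_shuffle): [1 2 5 0 10 6 8 9 7 4 3]
After op 2 (in_shuffle): [6 1 8 2 9 5 7 0 4 10 3]
After op 3 (in_shuffle): [5 6 7 1 0 8 4 2 10 9 3]
After op 4 (in_shuffle): [8 5 4 6 2 7 10 1 9 0 3]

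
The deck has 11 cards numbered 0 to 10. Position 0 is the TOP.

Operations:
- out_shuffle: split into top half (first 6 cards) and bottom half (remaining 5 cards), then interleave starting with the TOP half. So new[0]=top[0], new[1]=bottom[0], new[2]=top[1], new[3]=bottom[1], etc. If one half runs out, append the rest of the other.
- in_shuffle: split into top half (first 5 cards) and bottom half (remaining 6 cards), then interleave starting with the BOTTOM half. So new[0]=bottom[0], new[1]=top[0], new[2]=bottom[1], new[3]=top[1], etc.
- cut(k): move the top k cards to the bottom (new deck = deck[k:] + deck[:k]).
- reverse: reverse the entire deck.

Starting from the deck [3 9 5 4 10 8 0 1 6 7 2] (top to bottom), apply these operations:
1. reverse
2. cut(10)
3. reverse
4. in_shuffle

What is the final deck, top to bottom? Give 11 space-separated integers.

After op 1 (reverse): [2 7 6 1 0 8 10 4 5 9 3]
After op 2 (cut(10)): [3 2 7 6 1 0 8 10 4 5 9]
After op 3 (reverse): [9 5 4 10 8 0 1 6 7 2 3]
After op 4 (in_shuffle): [0 9 1 5 6 4 7 10 2 8 3]

Answer: 0 9 1 5 6 4 7 10 2 8 3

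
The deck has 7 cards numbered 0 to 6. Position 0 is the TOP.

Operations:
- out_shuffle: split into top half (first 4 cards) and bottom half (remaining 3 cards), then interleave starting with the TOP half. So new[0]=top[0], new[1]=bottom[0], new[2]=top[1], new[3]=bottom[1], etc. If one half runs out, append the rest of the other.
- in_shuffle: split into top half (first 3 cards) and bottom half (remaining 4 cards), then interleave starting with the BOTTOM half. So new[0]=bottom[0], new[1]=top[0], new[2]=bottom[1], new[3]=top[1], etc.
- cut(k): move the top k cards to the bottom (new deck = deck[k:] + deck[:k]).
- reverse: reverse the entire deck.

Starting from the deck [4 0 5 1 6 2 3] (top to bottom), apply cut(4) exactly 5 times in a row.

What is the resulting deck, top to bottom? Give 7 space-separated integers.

Answer: 3 4 0 5 1 6 2

Derivation:
After op 1 (cut(4)): [6 2 3 4 0 5 1]
After op 2 (cut(4)): [0 5 1 6 2 3 4]
After op 3 (cut(4)): [2 3 4 0 5 1 6]
After op 4 (cut(4)): [5 1 6 2 3 4 0]
After op 5 (cut(4)): [3 4 0 5 1 6 2]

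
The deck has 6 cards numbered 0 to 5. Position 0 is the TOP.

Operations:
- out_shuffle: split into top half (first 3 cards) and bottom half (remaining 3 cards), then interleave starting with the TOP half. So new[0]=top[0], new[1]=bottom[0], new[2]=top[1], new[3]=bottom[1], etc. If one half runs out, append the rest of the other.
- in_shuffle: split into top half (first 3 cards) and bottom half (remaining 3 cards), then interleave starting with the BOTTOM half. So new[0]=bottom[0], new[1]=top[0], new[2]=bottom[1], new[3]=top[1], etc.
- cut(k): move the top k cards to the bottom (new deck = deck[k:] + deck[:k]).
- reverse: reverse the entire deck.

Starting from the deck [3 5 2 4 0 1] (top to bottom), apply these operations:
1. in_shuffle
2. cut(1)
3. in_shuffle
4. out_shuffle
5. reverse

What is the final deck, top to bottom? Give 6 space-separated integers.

Answer: 5 2 4 3 0 1

Derivation:
After op 1 (in_shuffle): [4 3 0 5 1 2]
After op 2 (cut(1)): [3 0 5 1 2 4]
After op 3 (in_shuffle): [1 3 2 0 4 5]
After op 4 (out_shuffle): [1 0 3 4 2 5]
After op 5 (reverse): [5 2 4 3 0 1]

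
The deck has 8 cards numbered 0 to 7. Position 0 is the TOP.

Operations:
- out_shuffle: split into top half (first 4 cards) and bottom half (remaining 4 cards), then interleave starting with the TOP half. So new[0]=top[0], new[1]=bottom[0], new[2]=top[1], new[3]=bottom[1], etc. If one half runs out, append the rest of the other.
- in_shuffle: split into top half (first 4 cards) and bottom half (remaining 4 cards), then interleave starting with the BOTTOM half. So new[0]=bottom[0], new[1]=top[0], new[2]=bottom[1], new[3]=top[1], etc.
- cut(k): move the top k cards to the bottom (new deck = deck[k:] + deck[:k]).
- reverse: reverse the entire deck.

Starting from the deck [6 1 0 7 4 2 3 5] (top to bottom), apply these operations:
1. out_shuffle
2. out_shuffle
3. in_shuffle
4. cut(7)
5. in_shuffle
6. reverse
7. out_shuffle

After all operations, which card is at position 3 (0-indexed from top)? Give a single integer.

After op 1 (out_shuffle): [6 4 1 2 0 3 7 5]
After op 2 (out_shuffle): [6 0 4 3 1 7 2 5]
After op 3 (in_shuffle): [1 6 7 0 2 4 5 3]
After op 4 (cut(7)): [3 1 6 7 0 2 4 5]
After op 5 (in_shuffle): [0 3 2 1 4 6 5 7]
After op 6 (reverse): [7 5 6 4 1 2 3 0]
After op 7 (out_shuffle): [7 1 5 2 6 3 4 0]
Position 3: card 2.

Answer: 2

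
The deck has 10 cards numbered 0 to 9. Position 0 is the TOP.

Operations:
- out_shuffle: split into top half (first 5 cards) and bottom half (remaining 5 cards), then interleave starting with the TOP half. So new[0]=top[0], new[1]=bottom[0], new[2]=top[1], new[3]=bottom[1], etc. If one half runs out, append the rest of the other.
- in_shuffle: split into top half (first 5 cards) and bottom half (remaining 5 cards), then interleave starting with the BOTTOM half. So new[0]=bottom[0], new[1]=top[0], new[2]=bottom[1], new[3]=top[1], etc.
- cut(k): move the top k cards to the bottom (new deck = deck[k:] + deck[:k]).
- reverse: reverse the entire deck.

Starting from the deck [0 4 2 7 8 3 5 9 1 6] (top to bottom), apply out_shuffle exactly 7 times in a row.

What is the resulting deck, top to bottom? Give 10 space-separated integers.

Answer: 0 3 4 5 2 9 7 1 8 6

Derivation:
After op 1 (out_shuffle): [0 3 4 5 2 9 7 1 8 6]
After op 2 (out_shuffle): [0 9 3 7 4 1 5 8 2 6]
After op 3 (out_shuffle): [0 1 9 5 3 8 7 2 4 6]
After op 4 (out_shuffle): [0 8 1 7 9 2 5 4 3 6]
After op 5 (out_shuffle): [0 2 8 5 1 4 7 3 9 6]
After op 6 (out_shuffle): [0 4 2 7 8 3 5 9 1 6]
After op 7 (out_shuffle): [0 3 4 5 2 9 7 1 8 6]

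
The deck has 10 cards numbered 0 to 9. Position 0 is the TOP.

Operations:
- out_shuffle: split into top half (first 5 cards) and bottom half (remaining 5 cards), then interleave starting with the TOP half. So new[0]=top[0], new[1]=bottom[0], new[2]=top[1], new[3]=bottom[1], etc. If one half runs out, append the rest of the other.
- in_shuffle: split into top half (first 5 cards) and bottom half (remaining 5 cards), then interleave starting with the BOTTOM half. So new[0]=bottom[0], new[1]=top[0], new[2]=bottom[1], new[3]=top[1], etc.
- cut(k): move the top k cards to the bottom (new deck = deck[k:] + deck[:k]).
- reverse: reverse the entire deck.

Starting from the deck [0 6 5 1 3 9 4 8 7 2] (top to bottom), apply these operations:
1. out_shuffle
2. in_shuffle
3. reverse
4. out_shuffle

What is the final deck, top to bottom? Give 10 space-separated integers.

After op 1 (out_shuffle): [0 9 6 4 5 8 1 7 3 2]
After op 2 (in_shuffle): [8 0 1 9 7 6 3 4 2 5]
After op 3 (reverse): [5 2 4 3 6 7 9 1 0 8]
After op 4 (out_shuffle): [5 7 2 9 4 1 3 0 6 8]

Answer: 5 7 2 9 4 1 3 0 6 8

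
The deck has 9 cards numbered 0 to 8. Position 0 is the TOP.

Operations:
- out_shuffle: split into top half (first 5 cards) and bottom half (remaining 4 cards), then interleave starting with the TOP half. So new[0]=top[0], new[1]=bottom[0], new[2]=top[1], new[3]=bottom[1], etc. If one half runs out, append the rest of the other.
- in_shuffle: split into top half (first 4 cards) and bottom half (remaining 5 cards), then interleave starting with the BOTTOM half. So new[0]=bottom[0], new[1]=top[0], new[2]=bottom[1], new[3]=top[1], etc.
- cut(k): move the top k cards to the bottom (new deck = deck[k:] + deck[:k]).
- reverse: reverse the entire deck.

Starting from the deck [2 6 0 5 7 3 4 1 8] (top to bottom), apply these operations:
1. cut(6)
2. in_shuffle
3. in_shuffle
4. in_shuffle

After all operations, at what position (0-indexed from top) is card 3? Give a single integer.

After op 1 (cut(6)): [4 1 8 2 6 0 5 7 3]
After op 2 (in_shuffle): [6 4 0 1 5 8 7 2 3]
After op 3 (in_shuffle): [5 6 8 4 7 0 2 1 3]
After op 4 (in_shuffle): [7 5 0 6 2 8 1 4 3]
Card 3 is at position 8.

Answer: 8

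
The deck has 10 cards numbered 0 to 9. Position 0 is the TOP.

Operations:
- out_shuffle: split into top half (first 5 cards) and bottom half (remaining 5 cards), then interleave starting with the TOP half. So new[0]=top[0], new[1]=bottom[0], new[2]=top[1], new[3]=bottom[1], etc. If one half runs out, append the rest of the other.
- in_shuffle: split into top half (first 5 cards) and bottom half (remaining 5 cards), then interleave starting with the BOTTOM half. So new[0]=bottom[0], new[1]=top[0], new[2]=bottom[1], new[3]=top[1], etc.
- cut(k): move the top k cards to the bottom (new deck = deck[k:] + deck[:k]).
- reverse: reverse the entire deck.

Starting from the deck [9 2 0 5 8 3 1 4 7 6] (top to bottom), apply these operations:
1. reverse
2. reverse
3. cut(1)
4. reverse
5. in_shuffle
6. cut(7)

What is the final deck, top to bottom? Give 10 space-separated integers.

Answer: 4 2 1 3 9 8 6 5 7 0

Derivation:
After op 1 (reverse): [6 7 4 1 3 8 5 0 2 9]
After op 2 (reverse): [9 2 0 5 8 3 1 4 7 6]
After op 3 (cut(1)): [2 0 5 8 3 1 4 7 6 9]
After op 4 (reverse): [9 6 7 4 1 3 8 5 0 2]
After op 5 (in_shuffle): [3 9 8 6 5 7 0 4 2 1]
After op 6 (cut(7)): [4 2 1 3 9 8 6 5 7 0]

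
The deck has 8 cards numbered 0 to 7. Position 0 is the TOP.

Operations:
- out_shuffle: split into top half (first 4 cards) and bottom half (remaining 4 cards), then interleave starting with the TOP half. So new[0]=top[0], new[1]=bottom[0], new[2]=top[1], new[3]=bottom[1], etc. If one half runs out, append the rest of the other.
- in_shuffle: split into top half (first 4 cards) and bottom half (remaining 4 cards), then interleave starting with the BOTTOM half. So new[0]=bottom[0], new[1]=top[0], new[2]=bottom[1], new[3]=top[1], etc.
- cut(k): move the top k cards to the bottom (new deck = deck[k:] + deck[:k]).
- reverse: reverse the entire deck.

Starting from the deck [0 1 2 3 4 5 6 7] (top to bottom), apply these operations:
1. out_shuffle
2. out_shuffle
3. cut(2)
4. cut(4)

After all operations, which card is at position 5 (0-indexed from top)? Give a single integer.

Answer: 6

Derivation:
After op 1 (out_shuffle): [0 4 1 5 2 6 3 7]
After op 2 (out_shuffle): [0 2 4 6 1 3 5 7]
After op 3 (cut(2)): [4 6 1 3 5 7 0 2]
After op 4 (cut(4)): [5 7 0 2 4 6 1 3]
Position 5: card 6.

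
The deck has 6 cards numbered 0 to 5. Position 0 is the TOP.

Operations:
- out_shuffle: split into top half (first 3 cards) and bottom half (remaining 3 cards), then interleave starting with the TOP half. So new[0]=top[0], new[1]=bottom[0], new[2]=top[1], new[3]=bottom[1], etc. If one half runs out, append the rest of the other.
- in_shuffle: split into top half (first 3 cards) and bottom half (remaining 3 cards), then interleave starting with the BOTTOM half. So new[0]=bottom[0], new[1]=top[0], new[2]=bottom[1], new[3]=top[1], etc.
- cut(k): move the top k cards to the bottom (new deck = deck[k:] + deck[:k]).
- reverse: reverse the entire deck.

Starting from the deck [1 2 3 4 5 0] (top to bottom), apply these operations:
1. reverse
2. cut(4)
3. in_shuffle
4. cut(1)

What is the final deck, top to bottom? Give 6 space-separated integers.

Answer: 2 4 1 3 0 5

Derivation:
After op 1 (reverse): [0 5 4 3 2 1]
After op 2 (cut(4)): [2 1 0 5 4 3]
After op 3 (in_shuffle): [5 2 4 1 3 0]
After op 4 (cut(1)): [2 4 1 3 0 5]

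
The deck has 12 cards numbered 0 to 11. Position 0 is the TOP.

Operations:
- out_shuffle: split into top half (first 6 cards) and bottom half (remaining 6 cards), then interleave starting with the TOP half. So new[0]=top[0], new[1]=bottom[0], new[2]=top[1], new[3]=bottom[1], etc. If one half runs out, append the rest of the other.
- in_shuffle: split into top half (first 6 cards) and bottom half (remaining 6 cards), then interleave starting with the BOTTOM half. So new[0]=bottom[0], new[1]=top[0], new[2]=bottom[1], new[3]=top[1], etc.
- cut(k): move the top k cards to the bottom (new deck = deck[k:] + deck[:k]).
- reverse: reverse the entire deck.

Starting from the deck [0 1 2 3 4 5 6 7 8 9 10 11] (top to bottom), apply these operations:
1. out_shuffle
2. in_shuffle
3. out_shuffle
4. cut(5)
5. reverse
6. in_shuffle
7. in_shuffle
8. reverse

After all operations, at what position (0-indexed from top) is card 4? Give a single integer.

After op 1 (out_shuffle): [0 6 1 7 2 8 3 9 4 10 5 11]
After op 2 (in_shuffle): [3 0 9 6 4 1 10 7 5 2 11 8]
After op 3 (out_shuffle): [3 10 0 7 9 5 6 2 4 11 1 8]
After op 4 (cut(5)): [5 6 2 4 11 1 8 3 10 0 7 9]
After op 5 (reverse): [9 7 0 10 3 8 1 11 4 2 6 5]
After op 6 (in_shuffle): [1 9 11 7 4 0 2 10 6 3 5 8]
After op 7 (in_shuffle): [2 1 10 9 6 11 3 7 5 4 8 0]
After op 8 (reverse): [0 8 4 5 7 3 11 6 9 10 1 2]
Card 4 is at position 2.

Answer: 2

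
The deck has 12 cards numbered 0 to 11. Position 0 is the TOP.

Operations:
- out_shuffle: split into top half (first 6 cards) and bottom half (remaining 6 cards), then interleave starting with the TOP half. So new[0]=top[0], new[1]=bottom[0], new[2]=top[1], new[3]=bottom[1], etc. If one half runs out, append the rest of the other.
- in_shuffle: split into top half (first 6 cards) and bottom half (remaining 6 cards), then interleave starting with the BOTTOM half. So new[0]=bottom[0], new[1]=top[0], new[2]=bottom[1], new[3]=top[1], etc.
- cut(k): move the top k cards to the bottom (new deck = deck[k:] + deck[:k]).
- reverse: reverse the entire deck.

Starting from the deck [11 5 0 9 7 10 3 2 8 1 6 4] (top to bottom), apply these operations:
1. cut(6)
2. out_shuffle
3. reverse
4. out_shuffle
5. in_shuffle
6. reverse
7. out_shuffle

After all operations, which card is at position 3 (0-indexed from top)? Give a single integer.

After op 1 (cut(6)): [3 2 8 1 6 4 11 5 0 9 7 10]
After op 2 (out_shuffle): [3 11 2 5 8 0 1 9 6 7 4 10]
After op 3 (reverse): [10 4 7 6 9 1 0 8 5 2 11 3]
After op 4 (out_shuffle): [10 0 4 8 7 5 6 2 9 11 1 3]
After op 5 (in_shuffle): [6 10 2 0 9 4 11 8 1 7 3 5]
After op 6 (reverse): [5 3 7 1 8 11 4 9 0 2 10 6]
After op 7 (out_shuffle): [5 4 3 9 7 0 1 2 8 10 11 6]
Position 3: card 9.

Answer: 9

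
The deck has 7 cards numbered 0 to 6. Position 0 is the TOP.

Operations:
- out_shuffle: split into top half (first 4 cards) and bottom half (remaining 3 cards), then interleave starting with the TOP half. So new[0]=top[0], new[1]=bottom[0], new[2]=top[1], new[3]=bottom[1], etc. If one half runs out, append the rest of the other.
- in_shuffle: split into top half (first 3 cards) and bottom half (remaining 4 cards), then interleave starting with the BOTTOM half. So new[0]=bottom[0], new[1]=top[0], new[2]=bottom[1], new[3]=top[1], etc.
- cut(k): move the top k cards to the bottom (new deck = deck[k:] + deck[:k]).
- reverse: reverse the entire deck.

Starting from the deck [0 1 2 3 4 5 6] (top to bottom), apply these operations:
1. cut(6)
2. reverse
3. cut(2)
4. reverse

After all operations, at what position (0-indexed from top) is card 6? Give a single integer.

After op 1 (cut(6)): [6 0 1 2 3 4 5]
After op 2 (reverse): [5 4 3 2 1 0 6]
After op 3 (cut(2)): [3 2 1 0 6 5 4]
After op 4 (reverse): [4 5 6 0 1 2 3]
Card 6 is at position 2.

Answer: 2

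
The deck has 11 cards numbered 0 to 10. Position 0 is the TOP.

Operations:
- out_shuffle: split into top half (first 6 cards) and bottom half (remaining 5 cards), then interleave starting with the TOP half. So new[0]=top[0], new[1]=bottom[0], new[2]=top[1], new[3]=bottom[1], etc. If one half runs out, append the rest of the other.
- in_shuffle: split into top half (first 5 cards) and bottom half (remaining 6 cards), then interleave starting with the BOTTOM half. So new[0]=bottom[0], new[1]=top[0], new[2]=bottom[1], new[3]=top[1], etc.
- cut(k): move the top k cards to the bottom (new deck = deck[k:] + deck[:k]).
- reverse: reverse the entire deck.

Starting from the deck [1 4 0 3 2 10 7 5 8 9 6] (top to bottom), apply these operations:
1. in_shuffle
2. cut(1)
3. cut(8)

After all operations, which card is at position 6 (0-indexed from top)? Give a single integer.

After op 1 (in_shuffle): [10 1 7 4 5 0 8 3 9 2 6]
After op 2 (cut(1)): [1 7 4 5 0 8 3 9 2 6 10]
After op 3 (cut(8)): [2 6 10 1 7 4 5 0 8 3 9]
Position 6: card 5.

Answer: 5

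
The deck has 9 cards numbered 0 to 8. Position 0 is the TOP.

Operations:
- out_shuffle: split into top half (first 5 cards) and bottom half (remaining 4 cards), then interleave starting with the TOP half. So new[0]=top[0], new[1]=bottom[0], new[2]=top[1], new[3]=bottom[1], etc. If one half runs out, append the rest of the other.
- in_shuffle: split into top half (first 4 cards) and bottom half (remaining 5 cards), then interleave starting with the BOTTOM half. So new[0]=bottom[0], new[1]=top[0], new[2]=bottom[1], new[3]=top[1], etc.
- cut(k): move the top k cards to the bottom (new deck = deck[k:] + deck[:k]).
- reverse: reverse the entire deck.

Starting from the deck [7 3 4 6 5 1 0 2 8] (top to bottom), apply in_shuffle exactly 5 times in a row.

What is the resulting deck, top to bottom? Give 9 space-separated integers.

Answer: 3 6 1 2 7 4 5 0 8

Derivation:
After op 1 (in_shuffle): [5 7 1 3 0 4 2 6 8]
After op 2 (in_shuffle): [0 5 4 7 2 1 6 3 8]
After op 3 (in_shuffle): [2 0 1 5 6 4 3 7 8]
After op 4 (in_shuffle): [6 2 4 0 3 1 7 5 8]
After op 5 (in_shuffle): [3 6 1 2 7 4 5 0 8]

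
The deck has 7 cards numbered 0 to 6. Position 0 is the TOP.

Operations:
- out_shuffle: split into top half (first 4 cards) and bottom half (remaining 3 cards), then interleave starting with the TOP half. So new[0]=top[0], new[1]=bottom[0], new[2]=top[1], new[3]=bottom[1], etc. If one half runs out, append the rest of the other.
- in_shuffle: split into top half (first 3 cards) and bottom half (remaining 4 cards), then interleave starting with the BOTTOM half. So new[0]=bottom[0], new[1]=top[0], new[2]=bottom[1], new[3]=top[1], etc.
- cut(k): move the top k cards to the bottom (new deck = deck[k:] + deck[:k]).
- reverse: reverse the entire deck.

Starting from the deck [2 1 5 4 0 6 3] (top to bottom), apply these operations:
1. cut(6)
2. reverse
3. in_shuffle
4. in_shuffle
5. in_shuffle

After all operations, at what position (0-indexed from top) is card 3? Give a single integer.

After op 1 (cut(6)): [3 2 1 5 4 0 6]
After op 2 (reverse): [6 0 4 5 1 2 3]
After op 3 (in_shuffle): [5 6 1 0 2 4 3]
After op 4 (in_shuffle): [0 5 2 6 4 1 3]
After op 5 (in_shuffle): [6 0 4 5 1 2 3]
Card 3 is at position 6.

Answer: 6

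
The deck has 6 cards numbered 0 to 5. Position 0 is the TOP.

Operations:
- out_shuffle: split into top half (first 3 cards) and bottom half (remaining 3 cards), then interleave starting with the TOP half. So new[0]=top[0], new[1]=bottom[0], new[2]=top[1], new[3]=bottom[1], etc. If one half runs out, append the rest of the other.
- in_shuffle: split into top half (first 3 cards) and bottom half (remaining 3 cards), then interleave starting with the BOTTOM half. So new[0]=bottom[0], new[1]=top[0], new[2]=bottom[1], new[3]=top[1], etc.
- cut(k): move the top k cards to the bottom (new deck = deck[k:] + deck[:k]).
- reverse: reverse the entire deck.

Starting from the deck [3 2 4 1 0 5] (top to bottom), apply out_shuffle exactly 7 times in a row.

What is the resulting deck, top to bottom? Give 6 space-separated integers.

After op 1 (out_shuffle): [3 1 2 0 4 5]
After op 2 (out_shuffle): [3 0 1 4 2 5]
After op 3 (out_shuffle): [3 4 0 2 1 5]
After op 4 (out_shuffle): [3 2 4 1 0 5]
After op 5 (out_shuffle): [3 1 2 0 4 5]
After op 6 (out_shuffle): [3 0 1 4 2 5]
After op 7 (out_shuffle): [3 4 0 2 1 5]

Answer: 3 4 0 2 1 5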